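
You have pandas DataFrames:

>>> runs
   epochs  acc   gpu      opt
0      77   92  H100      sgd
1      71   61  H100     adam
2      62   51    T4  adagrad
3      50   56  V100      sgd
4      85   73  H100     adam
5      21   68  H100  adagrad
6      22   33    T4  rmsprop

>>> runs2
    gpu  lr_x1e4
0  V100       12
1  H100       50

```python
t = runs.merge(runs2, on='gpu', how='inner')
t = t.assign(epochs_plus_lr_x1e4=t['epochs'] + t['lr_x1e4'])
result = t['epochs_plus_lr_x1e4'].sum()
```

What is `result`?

merge on 'gpu' (how='inner') → 5 rows:
   epochs  acc   gpu      opt  lr_x1e4
0      77   92  H100      sgd       50
1      71   61  H100     adam       50
2      50   56  V100      sgd       12
3      85   73  H100     adam       50
4      21   68  H100  adagrad       50
add column epochs_plus_lr_x1e4 = t['epochs'] + t['lr_x1e4']:
   epochs  acc   gpu      opt  lr_x1e4  epochs_plus_lr_x1e4
0      77   92  H100      sgd       50                  127
1      71   61  H100     adam       50                  121
2      50   56  V100      sgd       12                   62
3      85   73  H100     adam       50                  135
4      21   68  H100  adagrad       50                   71
So sum() = 516.

516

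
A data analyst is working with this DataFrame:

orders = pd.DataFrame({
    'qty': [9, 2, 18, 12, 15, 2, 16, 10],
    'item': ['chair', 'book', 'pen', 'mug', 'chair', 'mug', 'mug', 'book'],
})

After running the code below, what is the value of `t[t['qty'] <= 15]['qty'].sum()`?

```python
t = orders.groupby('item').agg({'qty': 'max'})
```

25

group by item, max of qty:
       qty
item      
book    10
chair   15
mug     16
pen     18
filter rows where qty <= 15:
       qty
item      
book    10
chair   15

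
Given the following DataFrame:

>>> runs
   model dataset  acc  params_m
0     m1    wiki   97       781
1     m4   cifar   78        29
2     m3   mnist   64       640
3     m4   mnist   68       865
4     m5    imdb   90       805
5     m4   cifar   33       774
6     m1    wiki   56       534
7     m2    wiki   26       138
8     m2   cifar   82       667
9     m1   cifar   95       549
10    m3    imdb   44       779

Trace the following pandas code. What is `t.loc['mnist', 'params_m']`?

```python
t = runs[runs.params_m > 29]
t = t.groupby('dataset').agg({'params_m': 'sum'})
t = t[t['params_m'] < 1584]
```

1505

filter rows where params_m > 29:
   model dataset  acc  params_m
0     m1    wiki   97       781
2     m3   mnist   64       640
3     m4   mnist   68       865
4     m5    imdb   90       805
5     m4   cifar   33       774
6     m1    wiki   56       534
7     m2    wiki   26       138
8     m2   cifar   82       667
9     m1   cifar   95       549
10    m3    imdb   44       779
group by dataset, sum of params_m:
         params_m
dataset          
cifar        1990
imdb         1584
mnist        1505
wiki         1453
filter rows where params_m < 1584:
         params_m
dataset          
mnist        1505
wiki         1453
So loc['mnist', 'params_m'] = 1505.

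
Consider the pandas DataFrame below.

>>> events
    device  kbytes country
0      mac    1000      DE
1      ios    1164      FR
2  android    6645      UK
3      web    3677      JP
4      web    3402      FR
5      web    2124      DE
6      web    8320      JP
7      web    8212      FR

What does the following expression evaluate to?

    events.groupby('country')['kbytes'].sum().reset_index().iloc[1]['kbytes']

group by country, sum of kbytes:
country
DE     3124
FR    12778
JP    11997
UK     6645
Name: kbytes, dtype: int64
reset_index():
  country  kbytes
0      DE    3124
1      FR   12778
2      JP   11997
3      UK    6645
Reading off the value at position 1, column 'kbytes', we get 12778.

12778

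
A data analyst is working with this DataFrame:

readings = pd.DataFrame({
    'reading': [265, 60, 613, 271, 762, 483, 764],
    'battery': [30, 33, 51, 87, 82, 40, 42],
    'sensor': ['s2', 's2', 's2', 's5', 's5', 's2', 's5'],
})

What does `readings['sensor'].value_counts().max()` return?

value_counts of sensor:
sensor
s2    4
s5    3
Name: count, dtype: int64
Taking the max of the resulting series gives 4.

4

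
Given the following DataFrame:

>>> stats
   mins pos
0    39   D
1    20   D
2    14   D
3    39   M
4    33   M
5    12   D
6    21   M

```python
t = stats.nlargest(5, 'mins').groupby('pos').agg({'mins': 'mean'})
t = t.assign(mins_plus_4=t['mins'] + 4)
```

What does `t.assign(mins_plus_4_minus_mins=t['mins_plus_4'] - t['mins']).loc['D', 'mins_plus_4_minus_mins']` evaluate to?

take 5 rows with largest mins:
   mins pos
0    39   D
3    39   M
4    33   M
6    21   M
1    20   D
group by pos, mean of mins:
     mins
pos      
D    29.5
M    31.0
add column mins_plus_4 = t['mins'] + 4:
     mins  mins_plus_4
pos                   
D    29.5         33.5
M    31.0         35.0
add column mins_plus_4_minus_mins = t['mins_plus_4'] - t['mins']:
     mins  mins_plus_4  mins_plus_4_minus_mins
pos                                           
D    29.5         33.5                     4.0
M    31.0         35.0                     4.0

4.0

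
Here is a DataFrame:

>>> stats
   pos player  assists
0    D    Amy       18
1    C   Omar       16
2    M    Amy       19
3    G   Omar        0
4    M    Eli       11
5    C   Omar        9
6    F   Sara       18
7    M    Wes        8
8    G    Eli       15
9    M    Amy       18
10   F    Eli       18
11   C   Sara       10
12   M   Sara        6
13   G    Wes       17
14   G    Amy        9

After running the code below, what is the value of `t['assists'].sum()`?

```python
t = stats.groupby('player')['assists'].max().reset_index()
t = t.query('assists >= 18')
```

group by player, max of assists:
player
Amy     19
Eli     18
Omar    16
Sara    18
Wes     17
Name: assists, dtype: int64
reset_index():
  player  assists
0    Amy       19
1    Eli       18
2   Omar       16
3   Sara       18
4    Wes       17
filter rows where assists >= 18:
  player  assists
0    Amy       19
1    Eli       18
3   Sara       18

55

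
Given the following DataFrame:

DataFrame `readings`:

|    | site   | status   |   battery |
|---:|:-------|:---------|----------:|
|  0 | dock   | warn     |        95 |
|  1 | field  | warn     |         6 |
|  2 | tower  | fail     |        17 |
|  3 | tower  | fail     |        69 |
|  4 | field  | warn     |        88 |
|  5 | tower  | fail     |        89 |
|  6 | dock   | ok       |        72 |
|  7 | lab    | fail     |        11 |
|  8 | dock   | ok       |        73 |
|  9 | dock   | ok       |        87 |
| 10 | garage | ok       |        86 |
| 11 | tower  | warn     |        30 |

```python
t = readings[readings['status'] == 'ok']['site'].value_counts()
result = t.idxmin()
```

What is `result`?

garage

filter rows where status == 'ok':
      site status  battery
6     dock     ok       72
8     dock     ok       73
9     dock     ok       87
10  garage     ok       86
value_counts of site:
site
dock      3
garage    1
Name: count, dtype: int64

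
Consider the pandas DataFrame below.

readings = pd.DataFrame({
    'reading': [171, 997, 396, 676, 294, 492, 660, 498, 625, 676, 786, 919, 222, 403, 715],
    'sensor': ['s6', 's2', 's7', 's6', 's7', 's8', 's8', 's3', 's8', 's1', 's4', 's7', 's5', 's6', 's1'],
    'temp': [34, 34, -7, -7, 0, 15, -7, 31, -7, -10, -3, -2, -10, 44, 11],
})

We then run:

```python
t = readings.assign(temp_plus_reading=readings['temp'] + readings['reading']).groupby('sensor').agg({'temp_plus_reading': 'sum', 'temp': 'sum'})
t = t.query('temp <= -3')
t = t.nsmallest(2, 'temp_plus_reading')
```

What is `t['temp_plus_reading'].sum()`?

995

add column temp_plus_reading = readings['temp'] + readings['reading']:
    reading sensor  temp  temp_plus_reading
0       171     s6    34                205
1       997     s2    34               1031
2       396     s7    -7                389
3       676     s6    -7                669
4       294     s7     0                294
5       492     s8    15                507
6       660     s8    -7                653
7       498     s3    31                529
8       625     s8    -7                618
9       676     s1   -10                666
10      786     s4    -3                783
11      919     s7    -2                917
12      222     s5   -10                212
13      403     s6    44                447
14      715     s1    11                726
group by sensor: sum(temp_plus_reading), sum(temp):
        temp_plus_reading  temp
sensor                         
s1                   1392     1
s2                   1031    34
s3                    529    31
s4                    783    -3
s5                    212   -10
s6                   1321    71
s7                   1600    -9
s8                   1778     1
filter rows where temp <= -3:
        temp_plus_reading  temp
sensor                         
s4                    783    -3
s5                    212   -10
s7                   1600    -9
take 2 rows with smallest temp_plus_reading:
        temp_plus_reading  temp
sensor                         
s5                    212   -10
s4                    783    -3
The sum of column 'temp_plus_reading' is 995.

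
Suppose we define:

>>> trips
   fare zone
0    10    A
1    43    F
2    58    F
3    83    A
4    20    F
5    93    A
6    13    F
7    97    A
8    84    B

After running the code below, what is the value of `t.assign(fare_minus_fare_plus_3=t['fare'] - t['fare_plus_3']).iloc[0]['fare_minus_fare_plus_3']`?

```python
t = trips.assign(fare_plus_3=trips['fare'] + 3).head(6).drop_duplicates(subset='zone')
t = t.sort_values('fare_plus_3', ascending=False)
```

add column fare_plus_3 = trips['fare'] + 3:
   fare zone  fare_plus_3
0    10    A           13
1    43    F           46
2    58    F           61
3    83    A           86
4    20    F           23
5    93    A           96
6    13    F           16
7    97    A          100
8    84    B           87
take first 6 rows:
   fare zone  fare_plus_3
0    10    A           13
1    43    F           46
2    58    F           61
3    83    A           86
4    20    F           23
5    93    A           96
drop duplicate zone (keep=first):
   fare zone  fare_plus_3
0    10    A           13
1    43    F           46
sort by fare_plus_3 descending:
   fare zone  fare_plus_3
1    43    F           46
0    10    A           13
add column fare_minus_fare_plus_3 = t['fare'] - t['fare_plus_3']:
   fare zone  fare_plus_3  fare_minus_fare_plus_3
1    43    F           46                      -3
0    10    A           13                      -3

-3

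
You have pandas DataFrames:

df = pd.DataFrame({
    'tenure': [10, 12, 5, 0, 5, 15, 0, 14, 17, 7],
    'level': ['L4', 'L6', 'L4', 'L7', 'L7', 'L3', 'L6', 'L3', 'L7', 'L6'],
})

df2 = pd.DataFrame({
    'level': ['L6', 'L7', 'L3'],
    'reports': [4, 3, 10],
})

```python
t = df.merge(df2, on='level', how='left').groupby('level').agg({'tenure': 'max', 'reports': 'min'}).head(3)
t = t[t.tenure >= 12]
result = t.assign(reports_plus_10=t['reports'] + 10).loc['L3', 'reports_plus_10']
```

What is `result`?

20.0

merge on 'level' (how='left') → 10 rows:
   tenure level  reports
0      10    L4      NaN
1      12    L6      4.0
2       5    L4      NaN
3       0    L7      3.0
4       5    L7      3.0
5      15    L3     10.0
6       0    L6      4.0
7      14    L3     10.0
8      17    L7      3.0
9       7    L6      4.0
group by level: max(tenure), min(reports):
       tenure  reports
level                 
L3         15     10.0
L4         10      NaN
L6         12      4.0
L7         17      3.0
take first 3 rows:
       tenure  reports
level                 
L3         15     10.0
L4         10      NaN
L6         12      4.0
filter rows where tenure >= 12:
       tenure  reports
level                 
L3         15     10.0
L6         12      4.0
add column reports_plus_10 = t['reports'] + 10:
       tenure  reports  reports_plus_10
level                                  
L3         15     10.0             20.0
L6         12      4.0             14.0
Reading off the value at row 'L3', column 'reports_plus_10', we get 20.0.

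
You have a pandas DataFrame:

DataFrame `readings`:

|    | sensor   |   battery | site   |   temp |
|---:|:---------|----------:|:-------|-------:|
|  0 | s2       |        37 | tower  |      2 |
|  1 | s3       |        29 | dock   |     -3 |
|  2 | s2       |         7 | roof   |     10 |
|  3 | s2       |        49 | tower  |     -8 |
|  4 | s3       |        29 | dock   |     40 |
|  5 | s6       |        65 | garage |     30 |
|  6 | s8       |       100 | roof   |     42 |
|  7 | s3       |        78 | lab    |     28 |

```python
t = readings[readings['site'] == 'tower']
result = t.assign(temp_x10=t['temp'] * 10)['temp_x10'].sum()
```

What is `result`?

filter rows where site == 'tower':
  sensor  battery   site  temp
0     s2       37  tower     2
3     s2       49  tower    -8
add column temp_x10 = t['temp'] * 10:
  sensor  battery   site  temp  temp_x10
0     s2       37  tower     2        20
3     s2       49  tower    -8       -80
sum of column 'temp_x10' → -60

-60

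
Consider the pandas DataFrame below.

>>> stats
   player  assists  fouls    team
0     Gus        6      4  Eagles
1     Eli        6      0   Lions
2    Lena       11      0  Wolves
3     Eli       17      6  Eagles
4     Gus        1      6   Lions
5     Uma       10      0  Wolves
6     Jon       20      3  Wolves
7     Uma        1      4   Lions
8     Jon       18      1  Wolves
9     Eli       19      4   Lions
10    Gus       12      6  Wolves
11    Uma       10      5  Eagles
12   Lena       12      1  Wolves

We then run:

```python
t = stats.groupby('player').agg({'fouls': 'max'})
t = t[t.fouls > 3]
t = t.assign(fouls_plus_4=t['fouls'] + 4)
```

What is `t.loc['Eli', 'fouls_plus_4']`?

group by player, max of fouls:
        fouls
player       
Eli         6
Gus         6
Jon         3
Lena        1
Uma         5
filter rows where fouls > 3:
        fouls
player       
Eli         6
Gus         6
Uma         5
add column fouls_plus_4 = t['fouls'] + 4:
        fouls  fouls_plus_4
player                     
Eli         6            10
Gus         6            10
Uma         5             9
Finally, value at row 'Eli', column 'fouls_plus_4' = 10.

10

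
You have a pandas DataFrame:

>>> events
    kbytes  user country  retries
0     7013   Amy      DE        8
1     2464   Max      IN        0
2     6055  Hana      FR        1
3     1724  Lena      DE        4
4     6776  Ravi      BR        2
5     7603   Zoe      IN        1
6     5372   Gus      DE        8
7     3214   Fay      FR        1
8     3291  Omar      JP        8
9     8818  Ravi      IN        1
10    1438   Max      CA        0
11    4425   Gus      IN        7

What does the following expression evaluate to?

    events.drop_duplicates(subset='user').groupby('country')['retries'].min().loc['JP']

8

drop duplicate user (keep=first):
   kbytes  user country  retries
0    7013   Amy      DE        8
1    2464   Max      IN        0
2    6055  Hana      FR        1
3    1724  Lena      DE        4
4    6776  Ravi      BR        2
5    7603   Zoe      IN        1
6    5372   Gus      DE        8
7    3214   Fay      FR        1
8    3291  Omar      JP        8
group by country, min of retries:
country
BR    2
DE    4
FR    1
IN    0
JP    8
Name: retries, dtype: int64
Taking the value at index 'JP' gives 8.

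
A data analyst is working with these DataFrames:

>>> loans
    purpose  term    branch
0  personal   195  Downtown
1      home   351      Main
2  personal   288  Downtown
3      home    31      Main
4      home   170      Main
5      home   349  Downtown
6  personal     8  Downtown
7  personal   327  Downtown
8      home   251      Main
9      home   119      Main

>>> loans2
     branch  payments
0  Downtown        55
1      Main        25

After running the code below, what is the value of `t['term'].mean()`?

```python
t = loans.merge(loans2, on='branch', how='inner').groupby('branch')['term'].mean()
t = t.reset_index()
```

merge on 'branch' (how='inner') → 10 rows:
    purpose  term    branch  payments
0  personal   195  Downtown        55
1      home   351      Main        25
2  personal   288  Downtown        55
3      home    31      Main        25
4      home   170      Main        25
5      home   349  Downtown        55
6  personal     8  Downtown        55
7  personal   327  Downtown        55
8      home   251      Main        25
9      home   119      Main        25
group by branch, mean of term:
branch
Downtown    233.4
Main        184.4
Name: term, dtype: float64
reset_index():
     branch   term
0  Downtown  233.4
1      Main  184.4
mean of column 'term' → 208.9

208.9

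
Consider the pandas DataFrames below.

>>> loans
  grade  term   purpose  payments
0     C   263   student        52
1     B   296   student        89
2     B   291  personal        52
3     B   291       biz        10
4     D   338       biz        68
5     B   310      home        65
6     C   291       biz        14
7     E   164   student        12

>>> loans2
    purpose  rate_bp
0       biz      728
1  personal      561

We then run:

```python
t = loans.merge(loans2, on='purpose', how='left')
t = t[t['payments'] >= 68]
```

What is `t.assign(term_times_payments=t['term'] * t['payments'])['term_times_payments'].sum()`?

49328

merge on 'purpose' (how='left') → 8 rows:
  grade  term   purpose  payments  rate_bp
0     C   263   student        52      NaN
1     B   296   student        89      NaN
2     B   291  personal        52    561.0
3     B   291       biz        10    728.0
4     D   338       biz        68    728.0
5     B   310      home        65      NaN
6     C   291       biz        14    728.0
7     E   164   student        12      NaN
filter rows where payments >= 68:
  grade  term  purpose  payments  rate_bp
1     B   296  student        89      NaN
4     D   338      biz        68    728.0
add column term_times_payments = t['term'] * t['payments']:
  grade  term  purpose  payments  rate_bp  term_times_payments
1     B   296  student        89      NaN                26344
4     D   338      biz        68    728.0                22984
sum of column 'term_times_payments' → 49328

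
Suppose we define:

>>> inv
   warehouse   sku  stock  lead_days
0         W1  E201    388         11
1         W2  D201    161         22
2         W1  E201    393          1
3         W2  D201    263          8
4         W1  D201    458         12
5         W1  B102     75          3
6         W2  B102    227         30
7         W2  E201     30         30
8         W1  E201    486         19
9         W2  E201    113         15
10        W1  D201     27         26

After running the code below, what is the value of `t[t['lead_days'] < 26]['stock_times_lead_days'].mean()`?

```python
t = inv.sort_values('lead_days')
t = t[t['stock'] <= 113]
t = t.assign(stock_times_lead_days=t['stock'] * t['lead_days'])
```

960.0

sort by lead_days:
   warehouse   sku  stock  lead_days
2         W1  E201    393          1
5         W1  B102     75          3
3         W2  D201    263          8
0         W1  E201    388         11
4         W1  D201    458         12
9         W2  E201    113         15
8         W1  E201    486         19
1         W2  D201    161         22
10        W1  D201     27         26
6         W2  B102    227         30
7         W2  E201     30         30
filter rows where stock <= 113:
   warehouse   sku  stock  lead_days
5         W1  B102     75          3
9         W2  E201    113         15
10        W1  D201     27         26
7         W2  E201     30         30
add column stock_times_lead_days = t['stock'] * t['lead_days']:
   warehouse   sku  stock  lead_days  stock_times_lead_days
5         W1  B102     75          3                    225
9         W2  E201    113         15                   1695
10        W1  D201     27         26                    702
7         W2  E201     30         30                    900
filter rows where lead_days < 26:
  warehouse   sku  stock  lead_days  stock_times_lead_days
5        W1  B102     75          3                    225
9        W2  E201    113         15                   1695
So mean() = 960.0.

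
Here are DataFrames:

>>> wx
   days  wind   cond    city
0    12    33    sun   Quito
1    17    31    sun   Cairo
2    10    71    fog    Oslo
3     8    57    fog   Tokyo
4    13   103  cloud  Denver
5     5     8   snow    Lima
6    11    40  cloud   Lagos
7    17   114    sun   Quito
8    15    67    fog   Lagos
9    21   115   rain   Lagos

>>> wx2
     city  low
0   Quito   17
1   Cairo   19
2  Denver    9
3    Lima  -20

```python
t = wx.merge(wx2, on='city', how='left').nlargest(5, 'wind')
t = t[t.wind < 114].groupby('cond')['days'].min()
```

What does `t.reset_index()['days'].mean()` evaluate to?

merge on 'city' (how='left') → 10 rows:
   days  wind   cond    city   low
0    12    33    sun   Quito  17.0
1    17    31    sun   Cairo  19.0
2    10    71    fog    Oslo   NaN
3     8    57    fog   Tokyo   NaN
4    13   103  cloud  Denver   9.0
5     5     8   snow    Lima -20.0
6    11    40  cloud   Lagos   NaN
7    17   114    sun   Quito  17.0
8    15    67    fog   Lagos   NaN
9    21   115   rain   Lagos   NaN
take 5 rows with largest wind:
   days  wind   cond    city   low
9    21   115   rain   Lagos   NaN
7    17   114    sun   Quito  17.0
4    13   103  cloud  Denver   9.0
2    10    71    fog    Oslo   NaN
8    15    67    fog   Lagos   NaN
filter rows where wind < 114:
   days  wind   cond    city  low
4    13   103  cloud  Denver  9.0
2    10    71    fog    Oslo  NaN
8    15    67    fog   Lagos  NaN
group by cond, min of days:
cond
cloud    13
fog      10
Name: days, dtype: int64
reset_index():
    cond  days
0  cloud    13
1    fog    10
The mean of column 'days' is 11.5.

11.5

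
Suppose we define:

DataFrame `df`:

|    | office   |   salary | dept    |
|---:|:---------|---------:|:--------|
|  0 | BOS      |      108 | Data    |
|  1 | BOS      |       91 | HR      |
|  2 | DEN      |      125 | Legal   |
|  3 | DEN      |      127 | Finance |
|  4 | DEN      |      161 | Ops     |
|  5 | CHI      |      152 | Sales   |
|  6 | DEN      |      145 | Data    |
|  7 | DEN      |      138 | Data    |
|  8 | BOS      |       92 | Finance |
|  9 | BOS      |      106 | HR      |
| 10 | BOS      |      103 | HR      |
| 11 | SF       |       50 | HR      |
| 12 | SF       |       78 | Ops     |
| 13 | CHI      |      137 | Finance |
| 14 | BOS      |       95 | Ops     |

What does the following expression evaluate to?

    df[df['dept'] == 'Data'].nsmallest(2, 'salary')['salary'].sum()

246

filter rows where dept == 'Data':
  office  salary  dept
0    BOS     108  Data
6    DEN     145  Data
7    DEN     138  Data
take 2 rows with smallest salary:
  office  salary  dept
0    BOS     108  Data
7    DEN     138  Data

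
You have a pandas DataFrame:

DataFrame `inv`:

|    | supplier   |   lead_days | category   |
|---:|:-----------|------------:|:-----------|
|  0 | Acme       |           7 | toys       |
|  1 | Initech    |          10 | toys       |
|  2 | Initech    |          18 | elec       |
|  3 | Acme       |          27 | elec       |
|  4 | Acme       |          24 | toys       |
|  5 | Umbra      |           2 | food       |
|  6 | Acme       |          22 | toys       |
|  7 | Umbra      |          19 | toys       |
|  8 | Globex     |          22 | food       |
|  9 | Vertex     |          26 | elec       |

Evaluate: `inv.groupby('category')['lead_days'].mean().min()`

group by category, mean of lead_days:
category
elec    23.666667
food    12.000000
toys    16.400000
Name: lead_days, dtype: float64
The min of the resulting series is 12.0.

12.0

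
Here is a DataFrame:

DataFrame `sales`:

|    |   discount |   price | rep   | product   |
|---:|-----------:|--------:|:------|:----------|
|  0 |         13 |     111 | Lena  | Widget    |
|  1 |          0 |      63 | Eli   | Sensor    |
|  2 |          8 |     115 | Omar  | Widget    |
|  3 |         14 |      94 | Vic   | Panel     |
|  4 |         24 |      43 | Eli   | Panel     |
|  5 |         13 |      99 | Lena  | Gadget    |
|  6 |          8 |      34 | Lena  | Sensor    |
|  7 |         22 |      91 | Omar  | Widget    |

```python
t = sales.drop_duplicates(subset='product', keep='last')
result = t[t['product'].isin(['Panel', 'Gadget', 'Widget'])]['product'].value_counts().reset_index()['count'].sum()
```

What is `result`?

3

drop duplicate product (keep=last):
   discount  price   rep product
4        24     43   Eli   Panel
5        13     99  Lena  Gadget
6         8     34  Lena  Sensor
7        22     91  Omar  Widget
filter rows where product in ['Panel', 'Gadget', 'Widget']:
   discount  price   rep product
4        24     43   Eli   Panel
5        13     99  Lena  Gadget
7        22     91  Omar  Widget
value_counts of product:
product
Panel     1
Gadget    1
Widget    1
Name: count, dtype: int64
reset_index():
  product  count
0   Panel      1
1  Gadget      1
2  Widget      1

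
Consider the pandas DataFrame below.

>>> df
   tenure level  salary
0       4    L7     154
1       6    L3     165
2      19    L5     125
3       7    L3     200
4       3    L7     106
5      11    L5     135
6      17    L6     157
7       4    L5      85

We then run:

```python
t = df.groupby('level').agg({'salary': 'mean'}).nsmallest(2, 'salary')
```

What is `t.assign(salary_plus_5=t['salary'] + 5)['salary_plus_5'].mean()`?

group by level, mean of salary:
       salary
level        
L3      182.5
L5      115.0
L6      157.0
L7      130.0
take 2 rows with smallest salary:
       salary
level        
L5      115.0
L7      130.0
add column salary_plus_5 = t['salary'] + 5:
       salary  salary_plus_5
level                       
L5      115.0          120.0
L7      130.0          135.0
Finally, mean of column 'salary_plus_5' = 127.5.

127.5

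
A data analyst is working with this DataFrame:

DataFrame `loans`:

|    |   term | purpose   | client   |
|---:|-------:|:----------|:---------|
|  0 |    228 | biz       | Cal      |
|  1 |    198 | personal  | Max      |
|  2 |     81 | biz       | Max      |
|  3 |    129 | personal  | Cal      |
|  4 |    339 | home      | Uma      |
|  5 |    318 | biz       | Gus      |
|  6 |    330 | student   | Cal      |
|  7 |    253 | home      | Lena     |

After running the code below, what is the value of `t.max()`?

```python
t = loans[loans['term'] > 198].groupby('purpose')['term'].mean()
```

filter rows where term > 198:
   term  purpose client
0   228      biz    Cal
4   339     home    Uma
5   318      biz    Gus
6   330  student    Cal
7   253     home   Lena
group by purpose, mean of term:
purpose
biz        273.0
home       296.0
student    330.0
Name: term, dtype: float64
The max of the resulting series is 330.0.

330.0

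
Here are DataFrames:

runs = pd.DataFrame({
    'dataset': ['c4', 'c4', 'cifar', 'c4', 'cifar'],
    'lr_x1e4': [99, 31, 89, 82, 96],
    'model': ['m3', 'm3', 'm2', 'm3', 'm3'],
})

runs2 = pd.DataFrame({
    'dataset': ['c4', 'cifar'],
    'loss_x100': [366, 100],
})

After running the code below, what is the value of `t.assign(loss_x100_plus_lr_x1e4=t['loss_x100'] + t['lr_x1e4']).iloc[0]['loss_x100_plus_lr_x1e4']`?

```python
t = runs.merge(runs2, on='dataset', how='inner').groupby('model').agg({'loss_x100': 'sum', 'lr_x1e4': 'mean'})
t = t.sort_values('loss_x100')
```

189.0

merge on 'dataset' (how='inner') → 5 rows:
  dataset  lr_x1e4 model  loss_x100
0      c4       99    m3        366
1      c4       31    m3        366
2   cifar       89    m2        100
3      c4       82    m3        366
4   cifar       96    m3        100
group by model: sum(loss_x100), mean(lr_x1e4):
       loss_x100  lr_x1e4
model                    
m2           100     89.0
m3          1198     77.0
sort by loss_x100:
       loss_x100  lr_x1e4
model                    
m2           100     89.0
m3          1198     77.0
add column loss_x100_plus_lr_x1e4 = t['loss_x100'] + t['lr_x1e4']:
       loss_x100  lr_x1e4  loss_x100_plus_lr_x1e4
model                                            
m2           100     89.0                   189.0
m3          1198     77.0                  1275.0
The value at position 0, column 'loss_x100_plus_lr_x1e4' is 189.0.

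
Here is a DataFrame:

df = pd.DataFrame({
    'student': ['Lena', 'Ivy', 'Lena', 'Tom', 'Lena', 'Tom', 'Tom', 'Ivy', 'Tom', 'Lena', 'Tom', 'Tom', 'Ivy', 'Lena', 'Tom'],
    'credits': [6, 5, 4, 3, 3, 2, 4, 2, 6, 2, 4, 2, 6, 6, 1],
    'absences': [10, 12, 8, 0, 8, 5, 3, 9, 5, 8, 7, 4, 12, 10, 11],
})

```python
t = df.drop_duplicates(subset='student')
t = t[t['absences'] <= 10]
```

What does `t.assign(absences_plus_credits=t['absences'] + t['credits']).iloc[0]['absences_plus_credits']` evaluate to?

drop duplicate student (keep=first):
  student  credits  absences
0    Lena        6        10
1     Ivy        5        12
3     Tom        3         0
filter rows where absences <= 10:
  student  credits  absences
0    Lena        6        10
3     Tom        3         0
add column absences_plus_credits = t['absences'] + t['credits']:
  student  credits  absences  absences_plus_credits
0    Lena        6        10                     16
3     Tom        3         0                      3
Reading off the value at position 0, column 'absences_plus_credits', we get 16.

16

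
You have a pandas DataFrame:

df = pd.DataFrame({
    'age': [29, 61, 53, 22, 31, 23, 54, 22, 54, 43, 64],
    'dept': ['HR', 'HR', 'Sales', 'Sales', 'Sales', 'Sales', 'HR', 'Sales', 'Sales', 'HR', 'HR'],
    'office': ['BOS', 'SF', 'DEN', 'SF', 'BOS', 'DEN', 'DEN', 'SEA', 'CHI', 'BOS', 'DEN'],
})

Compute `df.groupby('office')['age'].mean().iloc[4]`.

group by office, mean of age:
office
BOS    34.333333
CHI    54.000000
DEN    48.500000
SEA    22.000000
SF     41.500000
Name: age, dtype: float64
Taking the value at position 4 gives 41.5.

41.5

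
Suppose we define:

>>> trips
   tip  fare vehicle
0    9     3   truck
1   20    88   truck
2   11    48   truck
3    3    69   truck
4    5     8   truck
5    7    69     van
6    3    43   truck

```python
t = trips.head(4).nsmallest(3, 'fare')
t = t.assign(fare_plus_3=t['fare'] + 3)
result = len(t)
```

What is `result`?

3

take first 4 rows:
   tip  fare vehicle
0    9     3   truck
1   20    88   truck
2   11    48   truck
3    3    69   truck
take 3 rows with smallest fare:
   tip  fare vehicle
0    9     3   truck
2   11    48   truck
3    3    69   truck
add column fare_plus_3 = t['fare'] + 3:
   tip  fare vehicle  fare_plus_3
0    9     3   truck            6
2   11    48   truck           51
3    3    69   truck           72
Reading off the number of rows, we get 3.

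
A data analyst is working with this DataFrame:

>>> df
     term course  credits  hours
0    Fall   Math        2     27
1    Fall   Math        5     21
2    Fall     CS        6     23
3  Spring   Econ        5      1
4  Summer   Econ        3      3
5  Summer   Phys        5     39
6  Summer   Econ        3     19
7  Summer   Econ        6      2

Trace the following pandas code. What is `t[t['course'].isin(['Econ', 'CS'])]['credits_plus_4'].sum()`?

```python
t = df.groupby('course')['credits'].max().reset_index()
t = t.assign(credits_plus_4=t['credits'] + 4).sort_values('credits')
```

group by course, max of credits:
course
CS      6
Econ    6
Math    5
Phys    5
Name: credits, dtype: int64
reset_index():
  course  credits
0     CS        6
1   Econ        6
2   Math        5
3   Phys        5
add column credits_plus_4 = t['credits'] + 4:
  course  credits  credits_plus_4
0     CS        6              10
1   Econ        6              10
2   Math        5               9
3   Phys        5               9
sort by credits:
  course  credits  credits_plus_4
2   Math        5               9
3   Phys        5               9
0     CS        6              10
1   Econ        6              10
filter rows where course in ['Econ', 'CS']:
  course  credits  credits_plus_4
0     CS        6              10
1   Econ        6              10
Hence 20.

20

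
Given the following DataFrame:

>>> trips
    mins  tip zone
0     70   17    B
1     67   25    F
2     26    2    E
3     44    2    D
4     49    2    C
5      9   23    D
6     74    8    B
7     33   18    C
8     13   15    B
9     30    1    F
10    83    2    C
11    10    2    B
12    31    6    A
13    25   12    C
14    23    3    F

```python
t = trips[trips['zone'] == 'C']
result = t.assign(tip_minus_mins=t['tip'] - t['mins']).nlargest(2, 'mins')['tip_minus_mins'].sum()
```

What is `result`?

filter rows where zone == 'C':
    mins  tip zone
4     49    2    C
7     33   18    C
10    83    2    C
13    25   12    C
add column tip_minus_mins = t['tip'] - t['mins']:
    mins  tip zone  tip_minus_mins
4     49    2    C             -47
7     33   18    C             -15
10    83    2    C             -81
13    25   12    C             -13
take 2 rows with largest mins:
    mins  tip zone  tip_minus_mins
10    83    2    C             -81
4     49    2    C             -47

-128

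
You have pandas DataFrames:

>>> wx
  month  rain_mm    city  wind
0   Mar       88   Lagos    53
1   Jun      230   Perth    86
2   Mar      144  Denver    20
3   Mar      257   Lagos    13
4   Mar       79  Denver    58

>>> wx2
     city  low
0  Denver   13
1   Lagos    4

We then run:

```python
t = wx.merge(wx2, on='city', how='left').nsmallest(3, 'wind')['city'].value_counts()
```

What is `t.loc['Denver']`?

1

merge on 'city' (how='left') → 5 rows:
  month  rain_mm    city  wind   low
0   Mar       88   Lagos    53   4.0
1   Jun      230   Perth    86   NaN
2   Mar      144  Denver    20  13.0
3   Mar      257   Lagos    13   4.0
4   Mar       79  Denver    58  13.0
take 3 rows with smallest wind:
  month  rain_mm    city  wind   low
3   Mar      257   Lagos    13   4.0
2   Mar      144  Denver    20  13.0
0   Mar       88   Lagos    53   4.0
value_counts of city:
city
Lagos     2
Denver    1
Name: count, dtype: int64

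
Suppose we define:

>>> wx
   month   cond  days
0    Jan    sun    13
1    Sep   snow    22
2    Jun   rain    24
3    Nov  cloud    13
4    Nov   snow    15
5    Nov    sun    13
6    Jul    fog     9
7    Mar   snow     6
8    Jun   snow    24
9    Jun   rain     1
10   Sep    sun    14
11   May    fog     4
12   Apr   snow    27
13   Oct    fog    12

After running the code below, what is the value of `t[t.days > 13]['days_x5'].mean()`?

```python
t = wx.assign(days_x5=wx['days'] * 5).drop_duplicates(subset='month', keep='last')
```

add column days_x5 = wx['days'] * 5:
   month   cond  days  days_x5
0    Jan    sun    13       65
1    Sep   snow    22      110
2    Jun   rain    24      120
3    Nov  cloud    13       65
4    Nov   snow    15       75
5    Nov    sun    13       65
6    Jul    fog     9       45
7    Mar   snow     6       30
8    Jun   snow    24      120
9    Jun   rain     1        5
10   Sep    sun    14       70
11   May    fog     4       20
12   Apr   snow    27      135
13   Oct    fog    12       60
drop duplicate month (keep=last):
   month  cond  days  days_x5
0    Jan   sun    13       65
5    Nov   sun    13       65
6    Jul   fog     9       45
7    Mar  snow     6       30
9    Jun  rain     1        5
10   Sep   sun    14       70
11   May   fog     4       20
12   Apr  snow    27      135
13   Oct   fog    12       60
filter rows where days > 13:
   month  cond  days  days_x5
10   Sep   sun    14       70
12   Apr  snow    27      135
mean of column 'days_x5' → 102.5

102.5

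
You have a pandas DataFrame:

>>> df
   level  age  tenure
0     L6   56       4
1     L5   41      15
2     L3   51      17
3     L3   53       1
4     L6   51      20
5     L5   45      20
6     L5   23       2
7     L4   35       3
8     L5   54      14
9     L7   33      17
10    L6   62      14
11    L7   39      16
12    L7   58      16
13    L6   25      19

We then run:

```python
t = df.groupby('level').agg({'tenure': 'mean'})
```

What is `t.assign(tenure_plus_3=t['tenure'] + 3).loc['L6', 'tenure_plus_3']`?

group by level, mean of tenure:
          tenure
level           
L3      9.000000
L4      3.000000
L5     12.750000
L6     14.250000
L7     16.333333
add column tenure_plus_3 = t['tenure'] + 3:
          tenure  tenure_plus_3
level                          
L3      9.000000      12.000000
L4      3.000000       6.000000
L5     12.750000      15.750000
L6     14.250000      17.250000
L7     16.333333      19.333333

17.25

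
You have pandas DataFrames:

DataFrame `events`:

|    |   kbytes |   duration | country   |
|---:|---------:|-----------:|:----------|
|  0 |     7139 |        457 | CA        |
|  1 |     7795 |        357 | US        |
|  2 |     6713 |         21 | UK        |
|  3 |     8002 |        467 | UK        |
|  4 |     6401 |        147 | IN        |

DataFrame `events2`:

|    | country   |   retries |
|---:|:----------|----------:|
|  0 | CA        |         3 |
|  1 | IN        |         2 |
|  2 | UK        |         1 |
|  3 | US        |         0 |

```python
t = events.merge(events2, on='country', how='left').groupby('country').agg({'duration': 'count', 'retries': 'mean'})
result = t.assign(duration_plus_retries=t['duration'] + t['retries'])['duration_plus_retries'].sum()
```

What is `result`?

merge on 'country' (how='left') → 5 rows:
   kbytes  duration country  retries
0    7139       457      CA        3
1    7795       357      US        0
2    6713        21      UK        1
3    8002       467      UK        1
4    6401       147      IN        2
group by country: count(duration), mean(retries):
         duration  retries
country                   
CA              1      3.0
IN              1      2.0
UK              2      1.0
US              1      0.0
add column duration_plus_retries = t['duration'] + t['retries']:
         duration  retries  duration_plus_retries
country                                          
CA              1      3.0                    4.0
IN              1      2.0                    3.0
UK              2      1.0                    3.0
US              1      0.0                    1.0
Finally, sum of column 'duration_plus_retries' = 11.0.

11.0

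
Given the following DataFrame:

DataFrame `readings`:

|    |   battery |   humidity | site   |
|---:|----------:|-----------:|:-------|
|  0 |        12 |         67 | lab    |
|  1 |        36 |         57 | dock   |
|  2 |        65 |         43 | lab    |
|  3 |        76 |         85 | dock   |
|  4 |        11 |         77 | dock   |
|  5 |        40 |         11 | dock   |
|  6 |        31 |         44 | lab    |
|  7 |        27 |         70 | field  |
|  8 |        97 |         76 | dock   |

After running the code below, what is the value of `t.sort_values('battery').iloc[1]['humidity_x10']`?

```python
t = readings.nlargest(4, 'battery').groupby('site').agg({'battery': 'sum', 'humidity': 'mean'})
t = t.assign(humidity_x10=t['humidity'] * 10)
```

take 4 rows with largest battery:
   battery  humidity  site
8       97        76  dock
3       76        85  dock
2       65        43   lab
5       40        11  dock
group by site: sum(battery), mean(humidity):
      battery   humidity
site                    
dock      213  57.333333
lab        65  43.000000
add column humidity_x10 = t['humidity'] * 10:
      battery   humidity  humidity_x10
site                                  
dock      213  57.333333    573.333333
lab        65  43.000000    430.000000
sort by battery:
      battery   humidity  humidity_x10
site                                  
lab        65  43.000000    430.000000
dock      213  57.333333    573.333333
Finally, value at position 1, column 'humidity_x10' = 573.333333333.

573.333333333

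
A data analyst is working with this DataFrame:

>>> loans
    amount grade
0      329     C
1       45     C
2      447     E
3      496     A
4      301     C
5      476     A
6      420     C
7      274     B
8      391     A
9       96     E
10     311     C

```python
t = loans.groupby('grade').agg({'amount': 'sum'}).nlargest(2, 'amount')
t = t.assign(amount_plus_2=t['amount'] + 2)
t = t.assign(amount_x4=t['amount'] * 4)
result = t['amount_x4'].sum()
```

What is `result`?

group by grade, sum of amount:
       amount
grade        
A        1363
B         274
C        1406
E         543
take 2 rows with largest amount:
       amount
grade        
C        1406
A        1363
add column amount_plus_2 = t['amount'] + 2:
       amount  amount_plus_2
grade                       
C        1406           1408
A        1363           1365
add column amount_x4 = t['amount'] * 4:
       amount  amount_plus_2  amount_x4
grade                                  
C        1406           1408       5624
A        1363           1365       5452

11076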